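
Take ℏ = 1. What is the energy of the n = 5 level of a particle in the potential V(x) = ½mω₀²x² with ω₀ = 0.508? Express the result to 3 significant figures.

E = 2.79

Using E_n = (n + ½)ℏω₀: E_5 = 5.5 × 0.508 = 2.794.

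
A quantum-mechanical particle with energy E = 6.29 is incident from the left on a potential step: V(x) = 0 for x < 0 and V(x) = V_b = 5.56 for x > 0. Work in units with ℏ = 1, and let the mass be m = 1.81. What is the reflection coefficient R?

R = 0.242

The wavenumbers are k₁ = √(2mE)/ℏ = 4.772 on the left and k₂ = √(2m(E − V_b))/ℏ = 1.626 on the right.
Matching ψ and ψ′ at x = 0 gives r = (k₁ − k₂)/(k₁ + k₂), so R = r² = 0.2419 and T = 1 − R = 0.7581.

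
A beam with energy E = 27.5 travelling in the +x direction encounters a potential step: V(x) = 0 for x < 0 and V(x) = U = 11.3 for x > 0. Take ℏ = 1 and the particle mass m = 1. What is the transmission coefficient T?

T = 0.983

The wavenumbers are k₁ = √(2mE)/ℏ = 7.416 on the left and k₂ = √(2m(E − U))/ℏ = 5.692 on the right.
Continuity of ψ and ψ′ at the step yields the reflection amplitude r = (k₁ − k₂)/(k₁ + k₂) = 0.1315; thus R = |r|² = 0.01730, T = 0.9827.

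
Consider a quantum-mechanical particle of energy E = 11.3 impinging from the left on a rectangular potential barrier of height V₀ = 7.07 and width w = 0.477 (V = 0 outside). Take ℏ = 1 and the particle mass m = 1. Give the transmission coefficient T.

E > V₀: inside the barrier k₂ = √(2m(E − V₀))/ℏ = 2.909, k₂w = 1.387.
Matching at both interfaces gives T⁻¹ = 1 + V₀² sin²(k₂w) / [4E(E − V₀)] = 1.253, hence T = 0.798.

T = 0.798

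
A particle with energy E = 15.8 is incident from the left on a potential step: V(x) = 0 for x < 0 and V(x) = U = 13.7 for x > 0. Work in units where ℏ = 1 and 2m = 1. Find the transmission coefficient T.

The wavenumbers are k₁ = √(2mE)/ℏ = 3.975 on the left and k₂ = √(2m(E − U))/ℏ = 1.449 on the right.
Continuity of ψ and ψ′ at the step yields the reflection amplitude r = (k₁ − k₂)/(k₁ + k₂) = 0.4657; thus R = |r|² = 0.2168, T = 0.7832.

T = 0.783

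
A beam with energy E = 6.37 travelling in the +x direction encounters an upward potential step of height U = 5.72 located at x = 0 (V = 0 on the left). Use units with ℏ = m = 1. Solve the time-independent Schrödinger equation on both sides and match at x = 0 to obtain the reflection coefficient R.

The wavenumbers are k₁ = √(2mE)/ℏ = 3.569 on the left and k₂ = √(2m(E − U))/ℏ = 1.140 on the right.
Continuity of ψ and ψ′ at the step yields the reflection amplitude r = (k₁ − k₂)/(k₁ + k₂) = 0.5158; thus R = |r|² = 0.2660, T = 0.7340.

R = 0.266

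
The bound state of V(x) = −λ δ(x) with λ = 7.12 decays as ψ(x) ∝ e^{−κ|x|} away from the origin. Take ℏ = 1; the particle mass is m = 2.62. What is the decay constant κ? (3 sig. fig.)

Integrate −(ℏ²/2m)ψ'' − λδ(x)ψ = Eψ from −ε to +ε: the ψ'' term gives ψ'(0⁺) − ψ'(0⁻) and the δ term gives −(2mλ/ℏ²)ψ(0).
With ψ ∝ e^{−κ|x|} this yields −2κ = −2mλ/ℏ², so κ = mλ/ℏ² = 18.65.

κ = 18.7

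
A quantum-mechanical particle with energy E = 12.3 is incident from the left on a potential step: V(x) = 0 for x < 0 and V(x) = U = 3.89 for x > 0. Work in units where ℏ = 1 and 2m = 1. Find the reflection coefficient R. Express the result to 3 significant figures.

The wavenumbers are k₁ = √(2mE)/ℏ = 3.507 on the left and k₂ = √(2m(E − U))/ℏ = 2.900 on the right.
Continuity of ψ and ψ′ at the step yields the reflection amplitude r = (k₁ − k₂)/(k₁ + k₂) = 0.09476; thus R = |r|² = 0.008979, T = 0.9910.

R = 0.00898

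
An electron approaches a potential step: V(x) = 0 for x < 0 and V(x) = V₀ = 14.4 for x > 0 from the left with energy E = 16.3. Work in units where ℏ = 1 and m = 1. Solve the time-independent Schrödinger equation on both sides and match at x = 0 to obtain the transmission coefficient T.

T = 0.759

The wavenumbers are k₁ = √(2mE)/ℏ = 5.710 on the left and k₂ = √(2m(E − V₀))/ℏ = 1.949 on the right.
Continuity of ψ and ψ′ at the step yields the reflection amplitude r = (k₁ − k₂)/(k₁ + k₂) = 0.4910; thus R = |r|² = 0.2410, T = 0.7590.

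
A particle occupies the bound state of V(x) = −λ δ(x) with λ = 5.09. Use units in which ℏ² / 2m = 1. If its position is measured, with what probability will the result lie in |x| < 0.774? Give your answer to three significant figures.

The normalised bound state is ψ = √κ e^{−κ|x|} with κ = mλ/ℏ² = 2.545.
P(|x| < d) = ∫_{−d}^{d} κ e^{−2κ|x|} dx = 1 − e^{−2κd} = 1 − e^{−3.940} = 0.9805.

P = 0.981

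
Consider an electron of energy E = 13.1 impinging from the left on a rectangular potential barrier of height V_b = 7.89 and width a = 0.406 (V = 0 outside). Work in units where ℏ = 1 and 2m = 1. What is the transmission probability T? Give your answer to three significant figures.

E > V_b: inside the barrier k₂ = √(2m(E − V_b))/ℏ = 2.283, k₂a = 0.9267.
Matching at both interfaces gives T⁻¹ = 1 + V_b² sin²(k₂a) / [4E(E − V_b)] = 1.146, hence T = 0.873.

T = 0.873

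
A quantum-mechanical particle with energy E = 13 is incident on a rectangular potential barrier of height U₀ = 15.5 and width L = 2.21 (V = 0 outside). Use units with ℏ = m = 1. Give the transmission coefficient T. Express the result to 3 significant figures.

T = 0.000110

E < U₀: inside the barrier ψ ∝ e^{±κx} with κ = √(2m(U₀ − E))/ℏ = 2.236.
κL = 4.942, sinh(κL) = 70.00.
Matching ψ, ψ′ at both faces gives T = [1 + U₀² sinh²(κL) / (4E(U₀ − E))]⁻¹ = 1/9057 = 0.000110.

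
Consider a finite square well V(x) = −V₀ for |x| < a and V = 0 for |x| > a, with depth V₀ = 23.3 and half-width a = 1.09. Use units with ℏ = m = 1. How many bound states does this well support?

The dimensionless depth is z₀ = a√(2mV₀)/ℏ = 1.09 × √(46.60) = 7.441.
The even/odd transcendental equations gain one root per π/2 in z₀, giving N = 1 + ⌊2z₀/π⌋ = 1 + ⌊4.737⌋ = 5.

N = 5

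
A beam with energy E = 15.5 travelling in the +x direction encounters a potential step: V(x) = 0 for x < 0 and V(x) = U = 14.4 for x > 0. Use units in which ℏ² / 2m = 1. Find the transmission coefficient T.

T = 0.664

On each side the TISE gives plane waves with k = √(2m(E − V))/ℏ: k₁ = √(2·½·15.5) = 3.937, k₂ = √(2·½·1.1) = 1.049.
Matching ψ and ψ′ at x = 0 gives r = (k₁ − k₂)/(k₁ + k₂), so R = r² = 0.3356 and T = 1 − R = 0.6644.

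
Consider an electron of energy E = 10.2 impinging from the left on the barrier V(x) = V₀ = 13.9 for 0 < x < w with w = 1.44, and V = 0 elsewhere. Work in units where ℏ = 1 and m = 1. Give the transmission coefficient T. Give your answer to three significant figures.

E < V₀: inside the barrier ψ ∝ e^{±κx} with κ = √(2m(V₀ − E))/ℏ = 2.720.
κw = 3.917, sinh(κw) = 25.12.
The exact tunnelling result is T⁻¹ = 1 + V₀² sinh²(κw) / [4E(V₀ − E)] = 808.6, so T = 0.00124.

T = 0.00124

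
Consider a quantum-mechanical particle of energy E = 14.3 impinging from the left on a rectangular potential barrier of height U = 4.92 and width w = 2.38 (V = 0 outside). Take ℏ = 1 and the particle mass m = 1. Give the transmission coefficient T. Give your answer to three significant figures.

E > U: inside the barrier k₂ = √(2m(E − U))/ℏ = 4.331, k₂w = 10.31.
T = [1 + U² sin²(k₂w) / (4E(E − U))]⁻¹ = 1/1.027 = 0.974.

T = 0.974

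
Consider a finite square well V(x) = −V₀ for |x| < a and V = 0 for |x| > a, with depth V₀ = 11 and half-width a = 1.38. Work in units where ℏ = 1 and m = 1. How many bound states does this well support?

N = 5

The dimensionless depth is z₀ = a√(2mV₀)/ℏ = 1.38 × √(22.00) = 6.473.
A new bound state (alternating even/odd) appears each time z₀ passes a multiple of π/2, so N = ⌊2z₀/π⌋ + 1 = ⌊4.121⌋ + 1 = 5.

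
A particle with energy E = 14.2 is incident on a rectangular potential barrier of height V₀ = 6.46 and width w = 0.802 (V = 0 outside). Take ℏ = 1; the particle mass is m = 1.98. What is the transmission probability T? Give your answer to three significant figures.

Above the barrier the interior wavenumber is k₂ = √(2m(E − V₀))/ℏ = 5.536, giving phase k₂w = 4.440.
Matching at both interfaces gives T⁻¹ = 1 + V₀² sin²(k₂w) / [4E(E − V₀)] = 1.088, hence T = 0.919.

T = 0.919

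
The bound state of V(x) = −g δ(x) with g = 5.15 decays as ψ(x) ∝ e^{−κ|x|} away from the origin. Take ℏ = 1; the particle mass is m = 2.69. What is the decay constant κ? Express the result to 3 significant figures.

Integrate −(ℏ²/2m)ψ'' − gδ(x)ψ = Eψ from −ε to +ε: the ψ'' term gives ψ'(0⁺) − ψ'(0⁻) and the δ term gives −(2mg/ℏ²)ψ(0).
With ψ ∝ e^{−κ|x|} this yields −2κ = −2mg/ℏ², so κ = mg/ℏ² = 13.85.

κ = 13.9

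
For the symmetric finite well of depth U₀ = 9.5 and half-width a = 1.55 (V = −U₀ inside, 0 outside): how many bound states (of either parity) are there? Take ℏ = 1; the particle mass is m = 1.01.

N = 5

The dimensionless depth is z₀ = a√(2mU₀)/ℏ = 1.55 × √(19.19) = 6.790.
The even/odd transcendental equations gain one root per π/2 in z₀, giving N = 1 + ⌊2z₀/π⌋ = 1 + ⌊4.323⌋ = 5.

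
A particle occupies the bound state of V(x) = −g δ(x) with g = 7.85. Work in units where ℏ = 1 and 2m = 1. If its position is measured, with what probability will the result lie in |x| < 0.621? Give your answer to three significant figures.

The normalised bound state is ψ = √κ e^{−κ|x|} with κ = mg/ℏ² = 3.925.
P(|x| < d) = ∫_{−d}^{d} κ e^{−2κ|x|} dx = 1 − e^{−2κd} = 1 − e^{−4.875} = 0.9924.

P = 0.992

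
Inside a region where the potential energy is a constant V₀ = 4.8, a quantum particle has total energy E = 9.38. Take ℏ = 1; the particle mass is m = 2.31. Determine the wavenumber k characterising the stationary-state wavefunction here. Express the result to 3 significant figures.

k = 4.60

With E > V₀ the solution is oscillatory, ψ ∝ e^{±ikx} with k = √(2m(E − V₀))/ℏ.
k = √(2 × 2.31 × 4.58) = 4.600.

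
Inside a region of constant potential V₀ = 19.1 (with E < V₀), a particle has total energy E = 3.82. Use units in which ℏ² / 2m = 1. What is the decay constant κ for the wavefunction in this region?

Since E < V₀ the TISE in this region is ψ'' = κ²ψ with κ = √(2m(V₀ − E))/ℏ.
κ = √(2 × 0.5 × 15.28) = 3.909.

κ = 3.91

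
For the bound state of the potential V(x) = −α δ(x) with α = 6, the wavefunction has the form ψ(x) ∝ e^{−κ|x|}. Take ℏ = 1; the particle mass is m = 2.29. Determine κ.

Integrate −(ℏ²/2m)ψ'' − αδ(x)ψ = Eψ from −ε to +ε: the ψ'' term gives ψ'(0⁺) − ψ'(0⁻) and the δ term gives −(2mα/ℏ²)ψ(0).
With ψ ∝ e^{−κ|x|} this yields −2κ = −2mα/ℏ², so κ = mα/ℏ² = 13.74.

κ = 13.7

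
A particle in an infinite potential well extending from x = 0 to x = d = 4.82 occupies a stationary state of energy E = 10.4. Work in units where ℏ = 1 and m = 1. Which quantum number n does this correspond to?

From E_n = n²π²ℏ²/(2md²) invert to n = √(2md²E)/(πℏ).
n = (4.82/π) × √(2 × 1 × 10.4) = 6.997 → n = 7.

n = 7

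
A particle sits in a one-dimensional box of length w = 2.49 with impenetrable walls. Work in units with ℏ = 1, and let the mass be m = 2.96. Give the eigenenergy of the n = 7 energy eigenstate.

E = 13.2

Requiring ψ(0) = ψ(w) = 0 quantises k = nπ/w, hence E_n = ℏ²k²/2m = n²π²ℏ²/(2mw²).
E_7 = 7² × π² / (2 × 2.96 × 2.49²) = 13.18.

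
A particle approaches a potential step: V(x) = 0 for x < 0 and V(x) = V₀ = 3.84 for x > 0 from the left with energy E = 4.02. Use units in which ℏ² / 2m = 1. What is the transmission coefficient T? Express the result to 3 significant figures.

On each side the TISE gives plane waves with k = √(2m(E − V))/ℏ: k₁ = √(2·½·4.02) = 2.005, k₂ = √(2·½·0.18) = 0.4243.
Matching ψ and ψ′ at x = 0 gives r = (k₁ − k₂)/(k₁ + k₂), so R = r² = 0.4234 and T = 1 − R = 0.5766.

T = 0.577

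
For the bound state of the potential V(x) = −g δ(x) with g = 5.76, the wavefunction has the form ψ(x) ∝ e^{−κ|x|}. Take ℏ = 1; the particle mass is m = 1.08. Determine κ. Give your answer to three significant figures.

κ = 6.22

Integrating the TISE across x = 0 gives the cusp condition ψ'(0⁺) − ψ'(0⁻) = −(2mg/ℏ²)ψ(0).
With ψ ∝ e^{−κ|x|} this yields −2κ = −2mg/ℏ², so κ = mg/ℏ² = 6.221.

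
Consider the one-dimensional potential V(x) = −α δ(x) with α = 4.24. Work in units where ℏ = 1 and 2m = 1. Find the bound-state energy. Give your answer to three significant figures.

The bound state is ψ(x) = √κ e^{−κ|x|}. The derivative jump ψ'(0⁺) − ψ'(0⁻) = −(2mα/ℏ²)ψ(0) fixes κ = mα/ℏ² = 2.120.
Then E = −ℏ²κ²/(2m) = −mα²/(2ℏ²) = -4.494.

E = -4.49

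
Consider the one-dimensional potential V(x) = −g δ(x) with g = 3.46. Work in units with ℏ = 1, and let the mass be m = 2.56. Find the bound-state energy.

The bound state is ψ(x) = √κ e^{−κ|x|}. The derivative jump ψ'(0⁺) − ψ'(0⁻) = −(2mg/ℏ²)ψ(0) fixes κ = mg/ℏ² = 8.858.
Then E = −ℏ²κ²/(2m) = −mg²/(2ℏ²) = -15.32.

E = -15.3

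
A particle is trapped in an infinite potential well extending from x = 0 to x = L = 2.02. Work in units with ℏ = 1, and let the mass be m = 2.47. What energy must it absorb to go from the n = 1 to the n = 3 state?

ΔE = 3.92

E_n = n²π²ℏ²/(2mL²), so ΔE = (3² − 1²) π²ℏ²/(2mL²).
ΔE = 8 × π² / (2 × 2.47 × 2.02²) = 3.917.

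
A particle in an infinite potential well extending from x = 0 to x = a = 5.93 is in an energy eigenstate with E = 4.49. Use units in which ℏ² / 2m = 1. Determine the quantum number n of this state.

n = 4

For an infinite well E_n = n²π²ℏ²/(2ma²), so n = (a/πℏ)√(2mE).
n = (5.93/π) × √(2 × 0.5 × 4.49) = 4.000 → n = 4.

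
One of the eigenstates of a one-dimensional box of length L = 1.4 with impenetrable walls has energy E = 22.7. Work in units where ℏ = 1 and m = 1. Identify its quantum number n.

For an infinite well E_n = n²π²ℏ²/(2mL²), so n = (L/πℏ)√(2mE).
n = (1.4/π) × √(2 × 1 × 22.7) = 3.003 → n = 3.

n = 3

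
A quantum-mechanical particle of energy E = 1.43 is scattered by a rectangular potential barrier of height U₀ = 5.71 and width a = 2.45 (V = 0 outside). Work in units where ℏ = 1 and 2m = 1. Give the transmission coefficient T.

E < U₀: inside the barrier ψ ∝ e^{±κx} with κ = √(2m(U₀ − E))/ℏ = 2.069.
κa = 5.069, sinh(κa) = 79.47.
Matching ψ, ψ′ at both faces gives T = [1 + U₀² sinh²(κa) / (4E(U₀ − E))]⁻¹ = 1/8412 = 0.000119.

T = 0.000119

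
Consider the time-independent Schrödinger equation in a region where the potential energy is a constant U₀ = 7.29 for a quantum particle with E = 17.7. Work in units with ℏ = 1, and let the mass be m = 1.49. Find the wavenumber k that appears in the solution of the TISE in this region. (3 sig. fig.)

With E > U₀ the solution is oscillatory, ψ ∝ e^{±ikx} with k = √(2m(E − U₀))/ℏ.
k = √(2 × 1.49 × 10.41) = 5.570.

k = 5.57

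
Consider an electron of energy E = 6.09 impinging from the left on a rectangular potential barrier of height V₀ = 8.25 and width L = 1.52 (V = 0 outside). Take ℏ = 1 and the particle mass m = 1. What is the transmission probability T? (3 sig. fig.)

T = 0.00556

Since E < V₀ the interior solution is evanescent with decay constant κ = √(2m(V₀ − E))/ℏ = 2.078.
κL = 3.159, sinh(κL) = 11.76.
Matching ψ, ψ′ at both faces gives T = [1 + V₀² sinh²(κL) / (4E(V₀ − E))]⁻¹ = 1/179.8 = 0.00556.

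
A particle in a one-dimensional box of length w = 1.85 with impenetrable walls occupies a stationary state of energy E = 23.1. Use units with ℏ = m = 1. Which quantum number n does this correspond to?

n = 4

For an infinite well E_n = n²π²ℏ²/(2mw²), so n = (w/πℏ)√(2mE).
n = (1.85/π) × √(2 × 1 × 23.1) = 4.003 → n = 4.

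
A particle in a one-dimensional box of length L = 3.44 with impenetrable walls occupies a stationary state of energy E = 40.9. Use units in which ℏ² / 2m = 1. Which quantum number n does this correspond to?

For an infinite well E_n = n²π²ℏ²/(2mL²), so n = (L/πℏ)√(2mE).
n = (3.44/π) × √(2 × 0.5 × 40.9) = 7.003 → n = 7.

n = 7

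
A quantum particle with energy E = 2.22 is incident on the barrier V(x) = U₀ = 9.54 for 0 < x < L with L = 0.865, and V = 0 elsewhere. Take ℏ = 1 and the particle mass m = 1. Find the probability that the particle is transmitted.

T = 0.00381

Since E < U₀ the interior solution is evanescent with decay constant κ = √(2m(U₀ − E))/ℏ = 3.826.
κL = 3.310, sinh(κL) = 13.67.
Matching ψ, ψ′ at both faces gives T = [1 + U₀² sinh²(κL) / (4E(U₀ − E))]⁻¹ = 1/262.6 = 0.00381.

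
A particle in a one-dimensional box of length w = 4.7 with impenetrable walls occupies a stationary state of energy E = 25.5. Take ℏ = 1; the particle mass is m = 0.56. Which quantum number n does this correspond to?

n = 8

For an infinite well E_n = n²π²ℏ²/(2mw²), so n = (w/πℏ)√(2mE).
n = (4.7/π) × √(2 × 0.56 × 25.5) = 7.995 → n = 8.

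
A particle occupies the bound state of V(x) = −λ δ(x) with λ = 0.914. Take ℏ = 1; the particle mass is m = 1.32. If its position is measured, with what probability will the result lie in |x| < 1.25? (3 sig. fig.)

P = 0.951

The normalised bound state is ψ = √κ e^{−κ|x|} with κ = mλ/ℏ² = 1.206.
P(|x| < d) = ∫_{−d}^{d} κ e^{−2κ|x|} dx = 1 − e^{−2κd} = 1 − e^{−3.016} = 0.9510.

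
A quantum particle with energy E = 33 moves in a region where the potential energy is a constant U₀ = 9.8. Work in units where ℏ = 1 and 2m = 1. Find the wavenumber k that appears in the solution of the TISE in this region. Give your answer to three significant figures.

With E > U₀ the solution is oscillatory, ψ ∝ e^{±ikx} with k = √(2m(E − U₀))/ℏ.
k = √(2 × 0.5 × 23.2) = 4.817.

k = 4.82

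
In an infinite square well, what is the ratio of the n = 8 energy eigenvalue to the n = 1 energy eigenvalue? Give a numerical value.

64

E_n = n²π²ℏ²/(2mL²) so the ratio is n₂²/n₁² = 64/1 = 64.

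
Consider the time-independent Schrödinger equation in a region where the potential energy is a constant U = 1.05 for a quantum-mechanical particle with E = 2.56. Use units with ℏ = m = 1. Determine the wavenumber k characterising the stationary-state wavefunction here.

With E > U the solution is oscillatory, ψ ∝ e^{±ikx} with k = √(2m(E − U))/ℏ.
k = √(2 × 1 × 1.51) = 1.738.

k = 1.74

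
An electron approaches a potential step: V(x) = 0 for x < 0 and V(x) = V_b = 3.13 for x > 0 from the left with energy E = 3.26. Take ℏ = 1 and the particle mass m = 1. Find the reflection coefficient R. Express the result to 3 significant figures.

The wavenumbers are k₁ = √(2mE)/ℏ = 2.553 on the left and k₂ = √(2m(E − V_b))/ℏ = 0.5099 on the right.
Continuity of ψ and ψ′ at the step yields the reflection amplitude r = (k₁ − k₂)/(k₁ + k₂) = 0.6671; thus R = |r|² = 0.4450, T = 0.5550.

R = 0.445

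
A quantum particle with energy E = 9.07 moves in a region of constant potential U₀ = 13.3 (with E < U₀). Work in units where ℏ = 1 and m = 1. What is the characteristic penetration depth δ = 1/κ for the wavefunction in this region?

δ = 0.344

Since E < U₀ the TISE in this region is ψ'' = κ²ψ with κ = √(2m(U₀ − E))/ℏ.
κ = √(2 × 1 × 4.23) = 2.909. The penetration depth is δ = 1/κ = 0.344.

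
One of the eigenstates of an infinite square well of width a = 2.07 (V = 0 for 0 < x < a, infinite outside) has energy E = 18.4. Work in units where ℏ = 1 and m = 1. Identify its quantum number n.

n = 4

From E_n = n²π²ℏ²/(2ma²) invert to n = √(2ma²E)/(πℏ).
n = (2.07/π) × √(2 × 1 × 18.4) = 3.997 → n = 4.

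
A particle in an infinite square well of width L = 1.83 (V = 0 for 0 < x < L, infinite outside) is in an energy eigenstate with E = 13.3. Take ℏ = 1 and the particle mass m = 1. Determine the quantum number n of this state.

From E_n = n²π²ℏ²/(2mL²) invert to n = √(2mL²E)/(πℏ).
n = (1.83/π) × √(2 × 1 × 13.3) = 3.004 → n = 3.

n = 3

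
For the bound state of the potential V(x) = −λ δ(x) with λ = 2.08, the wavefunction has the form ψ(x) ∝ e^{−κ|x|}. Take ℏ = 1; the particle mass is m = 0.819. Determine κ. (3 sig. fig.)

Integrate −(ℏ²/2m)ψ'' − λδ(x)ψ = Eψ from −ε to +ε: the ψ'' term gives ψ'(0⁺) − ψ'(0⁻) and the δ term gives −(2mλ/ℏ²)ψ(0).
With ψ ∝ e^{−κ|x|} this yields −2κ = −2mλ/ℏ², so κ = mλ/ℏ² = 1.704.

κ = 1.70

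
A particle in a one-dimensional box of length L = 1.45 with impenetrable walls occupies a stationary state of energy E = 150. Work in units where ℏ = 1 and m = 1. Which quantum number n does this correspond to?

From E_n = n²π²ℏ²/(2mL²) invert to n = √(2mL²E)/(πℏ).
n = (1.45/π) × √(2 × 1 × 150) = 7.994 → n = 8.

n = 8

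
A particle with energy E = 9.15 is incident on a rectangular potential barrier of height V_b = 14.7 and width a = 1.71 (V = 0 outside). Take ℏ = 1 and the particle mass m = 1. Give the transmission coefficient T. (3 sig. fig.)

E < V_b: inside the barrier ψ ∝ e^{±κx} with κ = √(2m(V_b − E))/ℏ = 3.332.
κa = 5.697, sinh(κa) = 149.0.
Matching ψ, ψ′ at both faces gives T = [1 + V_b² sinh²(κa) / (4E(V_b − E))]⁻¹ = 1/23620 = 0.0000423.

T = 0.0000423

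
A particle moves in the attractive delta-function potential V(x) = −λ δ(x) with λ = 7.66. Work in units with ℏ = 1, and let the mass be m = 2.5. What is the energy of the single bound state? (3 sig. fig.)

The bound state is ψ(x) = √κ e^{−κ|x|}. The derivative jump ψ'(0⁺) − ψ'(0⁻) = −(2mλ/ℏ²)ψ(0) fixes κ = mλ/ℏ² = 19.15.
Then E = −ℏ²κ²/(2m) = −mλ²/(2ℏ²) = -73.34.

E = -73.3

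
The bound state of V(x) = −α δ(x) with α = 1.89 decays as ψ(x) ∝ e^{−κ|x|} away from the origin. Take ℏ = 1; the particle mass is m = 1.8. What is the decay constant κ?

κ = 3.40

Integrate −(ℏ²/2m)ψ'' − αδ(x)ψ = Eψ from −ε to +ε: the ψ'' term gives ψ'(0⁺) − ψ'(0⁻) and the δ term gives −(2mα/ℏ²)ψ(0).
With ψ ∝ e^{−κ|x|} this yields −2κ = −2mα/ℏ², so κ = mα/ℏ² = 3.402.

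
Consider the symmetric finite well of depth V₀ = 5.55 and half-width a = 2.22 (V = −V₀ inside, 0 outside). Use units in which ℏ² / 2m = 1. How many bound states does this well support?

Define the well-strength parameter z₀ = (a/ℏ)√(2mV₀) = 2.22 × √(2·0.5·5.55) = 5.230.
A new bound state (alternating even/odd) appears each time z₀ passes a multiple of π/2, so N = ⌊2z₀/π⌋ + 1 = ⌊3.330⌋ + 1 = 4.

N = 4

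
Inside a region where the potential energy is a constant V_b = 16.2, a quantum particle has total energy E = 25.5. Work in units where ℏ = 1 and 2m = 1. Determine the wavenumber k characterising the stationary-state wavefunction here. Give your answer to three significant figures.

With E > V_b the solution is oscillatory, ψ ∝ e^{±ikx} with k = √(2m(E − V_b))/ℏ.
k = √(2 × 0.5 × 9.3) = 3.050.

k = 3.05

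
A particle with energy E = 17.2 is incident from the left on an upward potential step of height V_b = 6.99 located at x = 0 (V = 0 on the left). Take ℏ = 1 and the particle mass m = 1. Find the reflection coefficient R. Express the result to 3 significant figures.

R = 0.0168

On each side the TISE gives plane waves with k = √(2m(E − V))/ℏ: k₁ = √(2·1·17.2) = 5.865, k₂ = √(2·1·10.21) = 4.519.
Continuity of ψ and ψ′ at the step yields the reflection amplitude r = (k₁ − k₂)/(k₁ + k₂) = 0.1297; thus R = |r|² = 0.01681, T = 0.9832.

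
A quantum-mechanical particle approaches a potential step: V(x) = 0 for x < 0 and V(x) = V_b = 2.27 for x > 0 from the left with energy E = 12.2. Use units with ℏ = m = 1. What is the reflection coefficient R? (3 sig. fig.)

R = 0.00264

The wavenumbers are k₁ = √(2mE)/ℏ = 4.940 on the left and k₂ = √(2m(E − V_b))/ℏ = 4.456 on the right.
Matching ψ and ψ′ at x = 0 gives r = (k₁ − k₂)/(k₁ + k₂), so R = r² = 0.002644 and T = 1 − R = 0.9974.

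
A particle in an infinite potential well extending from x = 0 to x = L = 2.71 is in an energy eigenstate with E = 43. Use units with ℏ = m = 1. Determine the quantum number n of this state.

For an infinite well E_n = n²π²ℏ²/(2mL²), so n = (L/πℏ)√(2mE).
n = (2.71/π) × √(2 × 1 × 43) = 8.000 → n = 8.

n = 8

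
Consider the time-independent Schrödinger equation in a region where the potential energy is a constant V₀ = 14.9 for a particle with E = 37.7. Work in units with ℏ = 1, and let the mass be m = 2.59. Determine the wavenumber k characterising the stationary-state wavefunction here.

k = 10.9

With E > V₀ the solution is oscillatory, ψ ∝ e^{±ikx} with k = √(2m(E − V₀))/ℏ.
k = √(2 × 2.59 × 22.8) = 10.87.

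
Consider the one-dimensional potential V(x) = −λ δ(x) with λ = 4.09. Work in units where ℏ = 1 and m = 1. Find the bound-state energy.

The bound state is ψ(x) = √κ e^{−κ|x|}. The derivative jump ψ'(0⁺) − ψ'(0⁻) = −(2mλ/ℏ²)ψ(0) fixes κ = mλ/ℏ² = 4.090.
Then E = −ℏ²κ²/(2m) = −mλ²/(2ℏ²) = -8.364.

E = -8.36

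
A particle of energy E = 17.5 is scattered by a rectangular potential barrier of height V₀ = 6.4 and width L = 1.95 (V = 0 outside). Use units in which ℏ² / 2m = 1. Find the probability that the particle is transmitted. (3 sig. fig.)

Above the barrier the interior wavenumber is k₂ = √(2m(E − V₀))/ℏ = 3.332, giving phase k₂L = 6.497.
T = [1 + V₀² sin²(k₂L) / (4E(E − V₀))]⁻¹ = 1/1.002 = 0.998.

T = 0.998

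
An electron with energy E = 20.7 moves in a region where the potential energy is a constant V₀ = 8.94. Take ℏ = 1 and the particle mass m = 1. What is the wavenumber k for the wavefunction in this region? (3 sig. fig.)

With E > V₀ the solution is oscillatory, ψ ∝ e^{±ikx} with k = √(2m(E − V₀))/ℏ.
k = √(2 × 1 × 11.76) = 4.850.

k = 4.85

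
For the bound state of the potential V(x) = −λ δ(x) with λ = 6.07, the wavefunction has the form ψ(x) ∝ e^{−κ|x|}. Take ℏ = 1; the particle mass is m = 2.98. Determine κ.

κ = 18.1

Integrate −(ℏ²/2m)ψ'' − λδ(x)ψ = Eψ from −ε to +ε: the ψ'' term gives ψ'(0⁺) − ψ'(0⁻) and the δ term gives −(2mλ/ℏ²)ψ(0).
With ψ ∝ e^{−κ|x|} this yields −2κ = −2mλ/ℏ², so κ = mλ/ℏ² = 18.09.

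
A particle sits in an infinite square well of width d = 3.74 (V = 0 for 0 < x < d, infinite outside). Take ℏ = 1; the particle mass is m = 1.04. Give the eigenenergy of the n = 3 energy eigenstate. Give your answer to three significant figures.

Requiring ψ(0) = ψ(d) = 0 quantises k = nπ/d, hence E_n = ℏ²k²/2m = n²π²ℏ²/(2md²).
E_3 = 3² × π² / (2 × 1.04 × 3.74²) = 3.053.

E = 3.05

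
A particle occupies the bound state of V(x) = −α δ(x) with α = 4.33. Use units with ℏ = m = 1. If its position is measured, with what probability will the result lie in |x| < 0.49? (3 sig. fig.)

P = 0.986

The normalised bound state is ψ = √κ e^{−κ|x|} with κ = mα/ℏ² = 4.330.
P(|x| < d) = ∫_{−d}^{d} κ e^{−2κ|x|} dx = 1 − e^{−2κd} = 1 − e^{−4.243} = 0.9856.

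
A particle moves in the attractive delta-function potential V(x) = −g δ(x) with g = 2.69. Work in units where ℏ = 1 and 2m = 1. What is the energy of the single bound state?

E = -1.81

For x ≠ 0 the bound state is ψ ∝ e^{−κ|x|}; integrating the TISE across the delta gives the cusp condition 2κ = 2mg/ℏ², so κ = 1.345.
Then E = −ℏ²κ²/(2m) = −mg²/(2ℏ²) = -1.809.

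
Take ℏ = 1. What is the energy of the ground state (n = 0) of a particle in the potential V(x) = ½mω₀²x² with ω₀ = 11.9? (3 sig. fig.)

The oscillator eigenvalues are E_n = ℏω₀(n + ½), so E_0 = 11.9 × 0.5 = 5.950.

E = 5.95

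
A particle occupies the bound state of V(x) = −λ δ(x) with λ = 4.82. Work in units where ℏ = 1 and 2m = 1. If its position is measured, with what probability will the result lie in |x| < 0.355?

P = 0.819

The normalised bound state is ψ = √κ e^{−κ|x|} with κ = mλ/ℏ² = 2.410.
P(|x| < d) = ∫_{−d}^{d} κ e^{−2κ|x|} dx = 1 − e^{−2κd} = 1 − e^{−1.711} = 0.8193.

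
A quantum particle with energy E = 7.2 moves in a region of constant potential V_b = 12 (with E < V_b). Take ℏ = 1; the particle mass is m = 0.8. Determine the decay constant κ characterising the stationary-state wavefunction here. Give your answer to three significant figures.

κ = 2.77

Since E < V_b the TISE in this region is ψ'' = κ²ψ with κ = √(2m(V_b − E))/ℏ.
κ = √(2 × 0.8 × 4.8) = 2.771.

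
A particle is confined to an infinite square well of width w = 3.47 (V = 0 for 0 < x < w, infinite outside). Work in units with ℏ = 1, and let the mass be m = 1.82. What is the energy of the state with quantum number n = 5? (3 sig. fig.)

The infinite-well eigenfunctions ψ_n = √(2/w) sin(nπx/w) vanish at both walls, giving E_n = n²π²ℏ²/(2mw²).
E_5 = 5² × π² / (2 × 1.82 × 3.47²) = 5.630.

E = 5.63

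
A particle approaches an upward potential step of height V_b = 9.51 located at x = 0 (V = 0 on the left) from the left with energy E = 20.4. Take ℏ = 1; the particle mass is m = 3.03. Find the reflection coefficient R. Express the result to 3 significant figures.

R = 0.0242

The wavenumbers are k₁ = √(2mE)/ℏ = 11.12 on the left and k₂ = √(2m(E − V_b))/ℏ = 8.124 on the right.
Continuity of ψ and ψ′ at the step yields the reflection amplitude r = (k₁ − k₂)/(k₁ + k₂) = 0.1556; thus R = |r|² = 0.02423, T = 0.9758.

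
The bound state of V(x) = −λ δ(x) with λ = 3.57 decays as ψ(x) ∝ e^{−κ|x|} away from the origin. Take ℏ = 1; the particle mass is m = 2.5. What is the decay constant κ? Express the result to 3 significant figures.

κ = 8.93

Integrating the TISE across x = 0 gives the cusp condition ψ'(0⁺) − ψ'(0⁻) = −(2mλ/ℏ²)ψ(0).
With ψ ∝ e^{−κ|x|} this yields −2κ = −2mλ/ℏ², so κ = mλ/ℏ² = 8.925.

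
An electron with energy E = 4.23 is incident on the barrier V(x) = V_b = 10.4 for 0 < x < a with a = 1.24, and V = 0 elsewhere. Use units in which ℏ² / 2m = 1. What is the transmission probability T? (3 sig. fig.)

E < V_b: inside the barrier ψ ∝ e^{±κx} with κ = √(2m(V_b − E))/ℏ = 2.484.
κa = 3.080, sinh(κa) = 10.86.
The exact tunnelling result is T⁻¹ = 1 + V_b² sinh²(κa) / [4E(V_b − E)] = 123.1, so T = 0.00812.

T = 0.00812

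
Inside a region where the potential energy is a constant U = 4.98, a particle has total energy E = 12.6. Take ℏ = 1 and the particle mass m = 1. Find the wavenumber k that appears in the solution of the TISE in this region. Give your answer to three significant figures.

With E > U the solution is oscillatory, ψ ∝ e^{±ikx} with k = √(2m(E − U))/ℏ.
k = √(2 × 1 × 7.62) = 3.904.

k = 3.90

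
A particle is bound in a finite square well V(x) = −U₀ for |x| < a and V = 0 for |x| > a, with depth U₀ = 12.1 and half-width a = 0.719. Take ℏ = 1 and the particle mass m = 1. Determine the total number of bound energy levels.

Define the well-strength parameter z₀ = (a/ℏ)√(2mU₀) = 0.719 × √(2·1·12.1) = 3.537.
A new bound state (alternating even/odd) appears each time z₀ passes a multiple of π/2, so N = ⌊2z₀/π⌋ + 1 = ⌊2.252⌋ + 1 = 3.

N = 3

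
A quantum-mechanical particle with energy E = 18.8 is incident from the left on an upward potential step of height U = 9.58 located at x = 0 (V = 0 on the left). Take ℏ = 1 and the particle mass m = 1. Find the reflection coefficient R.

R = 0.0311

On each side the TISE gives plane waves with k = √(2m(E − V))/ℏ: k₁ = √(2·1·18.8) = 6.132, k₂ = √(2·1·9.22) = 4.294.
Matching ψ and ψ′ at x = 0 gives r = (k₁ − k₂)/(k₁ + k₂), so R = r² = 0.03107 and T = 1 − R = 0.9689.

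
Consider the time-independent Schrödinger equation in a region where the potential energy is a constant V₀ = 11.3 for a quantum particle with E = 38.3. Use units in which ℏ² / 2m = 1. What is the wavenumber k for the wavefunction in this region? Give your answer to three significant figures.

k = 5.20

With E > V₀ the solution is oscillatory, ψ ∝ e^{±ikx} with k = √(2m(E − V₀))/ℏ.
k = √(2 × 0.5 × 27) = 5.196.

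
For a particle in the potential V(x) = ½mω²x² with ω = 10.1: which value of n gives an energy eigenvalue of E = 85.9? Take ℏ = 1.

n = 8

E_n = ℏω(n + ½) ⇒ n = E/(ℏω) − ½ = 85.9/10.1 − 0.5 = 8.005 → n = 8.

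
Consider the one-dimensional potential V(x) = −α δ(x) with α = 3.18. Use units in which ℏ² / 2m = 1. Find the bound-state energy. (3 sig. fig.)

E = -2.53

The bound state is ψ(x) = √κ e^{−κ|x|}. The derivative jump ψ'(0⁺) − ψ'(0⁻) = −(2mα/ℏ²)ψ(0) fixes κ = mα/ℏ² = 1.590.
Then E = −ℏ²κ²/(2m) = −mα²/(2ℏ²) = -2.528.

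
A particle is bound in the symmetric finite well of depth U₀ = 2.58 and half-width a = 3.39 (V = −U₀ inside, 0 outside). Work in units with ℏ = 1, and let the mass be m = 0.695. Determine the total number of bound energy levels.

N = 5

The dimensionless depth is z₀ = a√(2mU₀)/ℏ = 3.39 × √(3.586) = 6.420.
The even/odd transcendental equations gain one root per π/2 in z₀, giving N = 1 + ⌊2z₀/π⌋ = 1 + ⌊4.087⌋ = 5.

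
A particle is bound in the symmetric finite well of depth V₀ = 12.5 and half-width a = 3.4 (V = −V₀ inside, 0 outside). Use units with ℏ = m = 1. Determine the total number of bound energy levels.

N = 11

Define the well-strength parameter z₀ = (a/ℏ)√(2mV₀) = 3.4 × √(2·1·12.5) = 17.00.
The even/odd transcendental equations gain one root per π/2 in z₀, giving N = 1 + ⌊2z₀/π⌋ = 1 + ⌊10.82⌋ = 11.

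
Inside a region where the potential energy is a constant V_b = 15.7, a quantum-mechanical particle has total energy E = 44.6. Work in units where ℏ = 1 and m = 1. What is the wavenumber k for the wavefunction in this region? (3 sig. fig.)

With E > V_b the solution is oscillatory, ψ ∝ e^{±ikx} with k = √(2m(E − V_b))/ℏ.
k = √(2 × 1 × 28.9) = 7.603.

k = 7.60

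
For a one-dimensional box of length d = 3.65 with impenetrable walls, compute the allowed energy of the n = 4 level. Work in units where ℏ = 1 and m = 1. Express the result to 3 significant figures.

E = 5.93

Requiring ψ(0) = ψ(d) = 0 quantises k = nπ/d, hence E_n = ℏ²k²/2m = n²π²ℏ²/(2md²).
E_4 = 4² × π² / (2 × 1 × 3.65²) = 5.927.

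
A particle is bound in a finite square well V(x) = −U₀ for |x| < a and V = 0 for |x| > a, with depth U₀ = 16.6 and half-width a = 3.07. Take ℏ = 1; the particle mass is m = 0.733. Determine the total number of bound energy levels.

Define the well-strength parameter z₀ = (a/ℏ)√(2mU₀) = 3.07 × √(2·0.733·16.6) = 15.14.
The even/odd transcendental equations gain one root per π/2 in z₀, giving N = 1 + ⌊2z₀/π⌋ = 1 + ⌊9.641⌋ = 10.

N = 10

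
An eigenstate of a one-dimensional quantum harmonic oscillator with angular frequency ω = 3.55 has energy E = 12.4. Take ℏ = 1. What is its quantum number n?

E_n = ℏω(n + ½) ⇒ n = E/(ℏω) − ½ = 12.4/3.55 − 0.5 = 2.993 → n = 3.

n = 3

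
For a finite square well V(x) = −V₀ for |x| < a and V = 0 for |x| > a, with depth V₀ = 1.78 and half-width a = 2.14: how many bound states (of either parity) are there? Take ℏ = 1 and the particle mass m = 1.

N = 3

Define the well-strength parameter z₀ = (a/ℏ)√(2mV₀) = 2.14 × √(2·1·1.78) = 4.038.
A new bound state (alternating even/odd) appears each time z₀ passes a multiple of π/2, so N = ⌊2z₀/π⌋ + 1 = ⌊2.571⌋ + 1 = 3.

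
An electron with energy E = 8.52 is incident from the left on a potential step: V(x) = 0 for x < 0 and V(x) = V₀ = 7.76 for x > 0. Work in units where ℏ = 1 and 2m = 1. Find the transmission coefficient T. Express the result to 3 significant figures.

T = 0.708

On each side the TISE gives plane waves with k = √(2m(E − V))/ℏ: k₁ = √(2·½·8.52) = 2.919, k₂ = √(2·½·0.76) = 0.8718.
Matching ψ and ψ′ at x = 0 gives r = (k₁ − k₂)/(k₁ + k₂), so R = r² = 0.2916 and T = 1 − R = 0.7084.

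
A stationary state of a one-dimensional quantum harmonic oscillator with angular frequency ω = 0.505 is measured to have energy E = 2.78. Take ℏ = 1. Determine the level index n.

n = 5

Invert E_n = (n + ½)ℏω: n = E/ℏω − ½ = 5.005, so n = 5.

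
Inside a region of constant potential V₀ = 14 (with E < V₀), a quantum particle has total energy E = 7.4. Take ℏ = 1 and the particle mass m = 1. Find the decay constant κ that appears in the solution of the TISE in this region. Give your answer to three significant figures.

Since E < V₀ the TISE in this region is ψ'' = κ²ψ with κ = √(2m(V₀ − E))/ℏ.
κ = √(2 × 1 × 6.6) = 3.633.

κ = 3.63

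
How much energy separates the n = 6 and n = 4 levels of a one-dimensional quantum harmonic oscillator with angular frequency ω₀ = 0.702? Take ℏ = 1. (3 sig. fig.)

E_n = ℏω₀(n + ½), so ΔE = (6 − 4) ℏω₀ = 2 × 0.702 = 1.404.

ΔE = 1.40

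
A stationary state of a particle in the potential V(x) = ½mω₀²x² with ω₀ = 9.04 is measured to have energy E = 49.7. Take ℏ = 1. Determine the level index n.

n = 5

Invert E_n = (n + ½)ℏω₀: n = E/ℏω₀ − ½ = 4.998, so n = 5.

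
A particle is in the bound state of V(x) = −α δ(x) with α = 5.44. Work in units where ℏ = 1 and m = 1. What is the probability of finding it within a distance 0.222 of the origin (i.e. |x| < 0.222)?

P = 0.911

The normalised bound state is ψ = √κ e^{−κ|x|} with κ = mα/ℏ² = 5.440.
P(|x| < d) = ∫_{−d}^{d} κ e^{−2κ|x|} dx = 1 − e^{−2κd} = 1 − e^{−2.415} = 0.9107.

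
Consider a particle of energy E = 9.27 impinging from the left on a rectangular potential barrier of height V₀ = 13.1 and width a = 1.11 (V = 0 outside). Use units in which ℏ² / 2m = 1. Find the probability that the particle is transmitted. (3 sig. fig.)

T = 0.0422

Since E < V₀ the interior solution is evanescent with decay constant κ = √(2m(V₀ − E))/ℏ = 1.957.
κa = 2.172, sinh(κa) = 4.332.
Matching ψ, ψ′ at both faces gives T = [1 + V₀² sinh²(κa) / (4E(V₀ − E))]⁻¹ = 1/23.68 = 0.0422.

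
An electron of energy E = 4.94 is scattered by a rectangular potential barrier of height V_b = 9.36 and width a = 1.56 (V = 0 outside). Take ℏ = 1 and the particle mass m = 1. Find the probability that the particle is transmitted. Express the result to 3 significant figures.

T = 0.000373

Since E < V_b the interior solution is evanescent with decay constant κ = √(2m(V_b − E))/ℏ = 2.973.
κa = 4.638, sinh(κa) = 51.67.
The exact tunnelling result is T⁻¹ = 1 + V_b² sinh²(κa) / [4E(V_b − E)] = 2680, so T = 0.000373.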